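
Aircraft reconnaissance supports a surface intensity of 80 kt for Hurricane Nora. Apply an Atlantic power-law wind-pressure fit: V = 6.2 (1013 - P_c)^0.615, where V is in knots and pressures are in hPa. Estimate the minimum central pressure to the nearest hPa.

949 hPa

ΔP = (V / 6.2)^(1/0.615) = (80/6.2)^1.626.
80/6.2 = 12.903; 12.903^1.626 ≈ 63.98 hPa.
P_c = 1013 − 63.98 = 949.02 ≈ 949 hPa.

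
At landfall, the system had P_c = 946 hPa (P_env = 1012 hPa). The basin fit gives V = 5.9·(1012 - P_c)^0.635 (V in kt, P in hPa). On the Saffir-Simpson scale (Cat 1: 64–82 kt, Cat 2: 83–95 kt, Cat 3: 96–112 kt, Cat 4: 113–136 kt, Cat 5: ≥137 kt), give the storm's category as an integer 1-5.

2

ΔP = 1012 − 946 = 66 hPa.
V ≈ 5.9 × 66^0.635 = 5.9 × 14.30 ≈ 84 kt.
84 kt falls in the Category 2 band.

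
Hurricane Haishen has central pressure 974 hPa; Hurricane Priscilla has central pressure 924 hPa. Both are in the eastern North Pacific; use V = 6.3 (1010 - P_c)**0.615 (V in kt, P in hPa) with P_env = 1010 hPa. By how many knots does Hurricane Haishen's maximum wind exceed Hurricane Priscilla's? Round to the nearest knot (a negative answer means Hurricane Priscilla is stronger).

-40 kt

Hurricane Haishen: ΔP = 36; V ≈ 6.3 × 36^0.615 ≈ 57.08 kt.
Hurricane Priscilla: ΔP = 86; V ≈ 6.3 × 86^0.615 ≈ 97.51 kt.
Difference ≈ 57.08 − 97.51 = -40.43 → -40 kt.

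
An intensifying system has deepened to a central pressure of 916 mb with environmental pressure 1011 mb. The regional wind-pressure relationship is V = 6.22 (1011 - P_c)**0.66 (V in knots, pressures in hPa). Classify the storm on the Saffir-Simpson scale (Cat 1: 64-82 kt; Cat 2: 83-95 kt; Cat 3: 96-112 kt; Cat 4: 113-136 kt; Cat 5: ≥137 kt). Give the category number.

4

ΔP = 1011 − 916 = 95 mb.
V ≈ 6.22 × 95^0.66 = 6.22 × 20.20 ≈ 126 kt.
126 kt falls in the Category 4 band.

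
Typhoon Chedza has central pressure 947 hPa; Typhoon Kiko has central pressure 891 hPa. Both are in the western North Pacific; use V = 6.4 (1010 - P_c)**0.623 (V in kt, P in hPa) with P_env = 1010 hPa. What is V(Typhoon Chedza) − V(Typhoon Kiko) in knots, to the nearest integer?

-41 kt

Typhoon Chedza: ΔP = 63; V ≈ 6.4 × 63^0.623 ≈ 84.56 kt.
Typhoon Kiko: ΔP = 119; V ≈ 6.4 × 119^0.623 ≈ 125.67 kt.
Difference ≈ 84.56 − 125.67 = -41.11 → -41 kt.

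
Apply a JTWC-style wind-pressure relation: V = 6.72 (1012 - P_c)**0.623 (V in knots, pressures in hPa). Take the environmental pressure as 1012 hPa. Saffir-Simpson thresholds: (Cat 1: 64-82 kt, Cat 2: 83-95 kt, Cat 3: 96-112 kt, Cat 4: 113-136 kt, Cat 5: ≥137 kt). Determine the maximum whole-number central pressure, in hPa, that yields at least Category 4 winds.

919 hPa

Category 4 begins at V = 113 kt.
Required ΔP = (113/6.72)^(1/0.623) = 16.815^1.605 ≈ 92.77 hPa.
P_c ≤ 1012 − 92.77 = 919.23, so the highest integer P_c is 919 hPa.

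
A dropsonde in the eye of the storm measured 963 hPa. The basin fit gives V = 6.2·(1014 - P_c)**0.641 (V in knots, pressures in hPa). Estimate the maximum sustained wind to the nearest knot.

ΔP = 1014 − 963 = 51 hPa.
51^0.641 ≈ 12.432.
V ≈ 6.2 × 12.432 ≈ 77.1 kt.

77 kt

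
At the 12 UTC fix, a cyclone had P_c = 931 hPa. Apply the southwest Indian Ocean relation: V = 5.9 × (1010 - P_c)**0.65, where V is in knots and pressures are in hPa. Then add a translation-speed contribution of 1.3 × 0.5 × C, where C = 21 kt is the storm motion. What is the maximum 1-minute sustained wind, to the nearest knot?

115 kt

ΔP = 1010 − 931 = 79 hPa.
79^0.65 ≈ 17.118.
V ≈ 5.9 × 17.118 ≈ 101.0 kt.
Translation term: 1.3 × 0.5 × 21 = 13.65 kt.
Corrected V ≈ 114.65 kt → 115 kt.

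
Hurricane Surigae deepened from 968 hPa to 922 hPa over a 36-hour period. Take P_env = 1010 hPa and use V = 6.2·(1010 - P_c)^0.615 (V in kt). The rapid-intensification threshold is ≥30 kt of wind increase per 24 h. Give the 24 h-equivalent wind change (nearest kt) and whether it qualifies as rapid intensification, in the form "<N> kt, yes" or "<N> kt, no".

V₁: ΔP = 42, V ≈ 6.2 × 42^0.615 ≈ 61.76 kt.
V₂: ΔP = 88, V ≈ 6.2 × 88^0.615 ≈ 97.33 kt.
ΔV over 36 h = 35.57 kt → 24 h equivalent = 35.57 × 24/36 ≈ 23.71 kt.
24 kt < 30 kt ⇒ not rapid intensification.

24 kt, no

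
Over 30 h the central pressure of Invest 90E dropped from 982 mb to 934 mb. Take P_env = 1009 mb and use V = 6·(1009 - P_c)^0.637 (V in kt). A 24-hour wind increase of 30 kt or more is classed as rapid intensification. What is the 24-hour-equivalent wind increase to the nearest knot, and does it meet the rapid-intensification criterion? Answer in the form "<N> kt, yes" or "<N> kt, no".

V₁: ΔP = 27, V ≈ 6 × 27^0.637 ≈ 48.97 kt.
V₂: ΔP = 75, V ≈ 6 × 75^0.637 ≈ 93.88 kt.
ΔV over 30 h = 44.91 kt → 24 h equivalent = 44.91 × 24/30 ≈ 35.93 kt.
36 kt ≥ 30 kt ⇒ rapid intensification.

36 kt, yes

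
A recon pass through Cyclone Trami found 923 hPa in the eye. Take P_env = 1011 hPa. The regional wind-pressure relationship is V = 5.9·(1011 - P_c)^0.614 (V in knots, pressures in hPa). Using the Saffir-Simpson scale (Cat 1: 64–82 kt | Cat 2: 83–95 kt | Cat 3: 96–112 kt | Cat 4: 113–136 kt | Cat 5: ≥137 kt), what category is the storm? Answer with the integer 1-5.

ΔP = 1011 − 923 = 88 hPa.
V ≈ 5.9 × 88^0.614 = 5.9 × 15.63 ≈ 92 kt.
92 kt falls in the Category 2 band.

2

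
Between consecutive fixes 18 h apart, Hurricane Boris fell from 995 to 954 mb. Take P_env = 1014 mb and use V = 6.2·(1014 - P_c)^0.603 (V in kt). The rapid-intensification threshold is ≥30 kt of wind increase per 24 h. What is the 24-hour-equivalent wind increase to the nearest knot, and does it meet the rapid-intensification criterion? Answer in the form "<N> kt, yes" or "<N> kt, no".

49 kt, yes

V₁: ΔP = 19, V ≈ 6.2 × 19^0.603 ≈ 36.60 kt.
V₂: ΔP = 60, V ≈ 6.2 × 60^0.603 ≈ 73.22 kt.
ΔV over 18 h = 36.62 kt → 24 h equivalent = 36.62 × 24/18 ≈ 48.83 kt.
49 kt ≥ 30 kt ⇒ rapid intensification.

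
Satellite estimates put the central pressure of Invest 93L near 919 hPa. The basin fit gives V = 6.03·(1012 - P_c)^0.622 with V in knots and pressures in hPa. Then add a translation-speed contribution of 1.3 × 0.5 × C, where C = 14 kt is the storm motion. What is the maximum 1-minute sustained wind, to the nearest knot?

ΔP = 1012 − 919 = 93 hPa.
93^0.622 ≈ 16.765.
V ≈ 6.03 × 16.765 ≈ 101.1 kt.
Translation term: 1.3 × 0.5 × 14 = 9.1 kt.
Corrected V ≈ 110.2 kt → 110 kt.

110 kt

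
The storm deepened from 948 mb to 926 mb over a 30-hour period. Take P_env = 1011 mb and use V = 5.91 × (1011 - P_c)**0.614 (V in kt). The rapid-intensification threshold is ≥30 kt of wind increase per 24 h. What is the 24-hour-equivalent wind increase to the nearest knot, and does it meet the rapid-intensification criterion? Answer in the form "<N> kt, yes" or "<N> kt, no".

V₁: ΔP = 63, V ≈ 5.91 × 63^0.614 ≈ 75.23 kt.
V₂: ΔP = 85, V ≈ 5.91 × 85^0.614 ≈ 90.42 kt.
ΔV over 30 h = 15.19 kt → 24 h equivalent = 15.19 × 24/30 ≈ 12.15 kt.
12 kt < 30 kt ⇒ not rapid intensification.

12 kt, no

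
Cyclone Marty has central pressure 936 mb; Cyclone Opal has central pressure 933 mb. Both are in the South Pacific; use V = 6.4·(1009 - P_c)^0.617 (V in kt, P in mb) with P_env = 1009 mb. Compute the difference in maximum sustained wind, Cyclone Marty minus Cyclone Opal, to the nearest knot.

Cyclone Marty: ΔP = 73; V ≈ 6.4 × 73^0.617 ≈ 90.33 kt.
Cyclone Opal: ΔP = 76; V ≈ 6.4 × 76^0.617 ≈ 92.61 kt.
Difference ≈ 90.33 − 92.61 = -2.28 → -2 kt.

-2 kt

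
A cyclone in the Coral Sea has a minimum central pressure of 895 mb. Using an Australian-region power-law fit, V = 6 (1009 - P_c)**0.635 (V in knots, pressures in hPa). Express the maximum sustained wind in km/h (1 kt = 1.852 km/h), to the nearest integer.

225 km/h

ΔP = 1009 − 895 = 114 mb.
V ≈ 6 × 114^0.635 = 6 × 20.236 ≈ 121.419 kt.
121.419 × 1.852 ≈ 224.87 km/h → 225 km/h.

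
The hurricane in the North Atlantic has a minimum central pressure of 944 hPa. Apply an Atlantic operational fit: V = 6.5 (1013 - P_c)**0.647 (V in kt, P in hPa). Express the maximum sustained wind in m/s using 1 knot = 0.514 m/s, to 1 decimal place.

51.7 m/s

ΔP = 1013 − 944 = 69 hPa.
V ≈ 6.5 × 69^0.647 = 6.5 × 15.479 ≈ 100.612 kt.
100.612 × 0.514 ≈ 51.71 m/s → 51.7 m/s.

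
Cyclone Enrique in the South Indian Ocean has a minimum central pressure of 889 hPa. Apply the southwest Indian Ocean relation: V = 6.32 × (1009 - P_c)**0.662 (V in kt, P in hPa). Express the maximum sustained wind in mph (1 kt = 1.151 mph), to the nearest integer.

173 mph

ΔP = 1009 − 889 = 120 hPa.
V ≈ 6.32 × 120^0.662 = 6.32 × 23.791 ≈ 150.361 kt.
150.361 × 1.151 ≈ 173.07 mph → 173 mph.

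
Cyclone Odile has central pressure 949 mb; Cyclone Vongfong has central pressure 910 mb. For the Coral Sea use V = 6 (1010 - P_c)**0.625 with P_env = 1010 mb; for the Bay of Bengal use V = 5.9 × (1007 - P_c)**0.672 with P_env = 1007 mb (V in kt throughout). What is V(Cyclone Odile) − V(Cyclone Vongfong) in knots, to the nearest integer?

-49 kt

Cyclone Odile: ΔP = 61; V ≈ 6 × 61^0.625 ≈ 78.34 kt.
Cyclone Vongfong: ΔP = 97; V ≈ 5.9 × 97^0.672 ≈ 127.63 kt.
Difference ≈ 78.34 − 127.63 = -49.29 → -49 kt.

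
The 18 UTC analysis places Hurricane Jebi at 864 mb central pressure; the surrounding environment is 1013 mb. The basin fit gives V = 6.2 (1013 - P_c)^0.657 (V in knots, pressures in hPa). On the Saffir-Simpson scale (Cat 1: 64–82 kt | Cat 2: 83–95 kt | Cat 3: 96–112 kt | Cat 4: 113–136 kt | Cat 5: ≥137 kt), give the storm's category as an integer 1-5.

ΔP = 1013 − 864 = 149 mb.
V ≈ 6.2 × 149^0.657 = 6.2 × 26.78 ≈ 166 kt.
166 kt falls in the Category 5 band.

5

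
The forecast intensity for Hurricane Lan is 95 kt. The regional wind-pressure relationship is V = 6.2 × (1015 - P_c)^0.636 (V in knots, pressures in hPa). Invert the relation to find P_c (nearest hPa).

942 hPa

ΔP = (V / 6.2)^(1/0.636) = (95/6.2)^1.572.
95/6.2 = 15.323; 15.323^1.572 ≈ 73.07 hPa.
P_c = 1015 − 73.07 = 941.93 ≈ 942 hPa.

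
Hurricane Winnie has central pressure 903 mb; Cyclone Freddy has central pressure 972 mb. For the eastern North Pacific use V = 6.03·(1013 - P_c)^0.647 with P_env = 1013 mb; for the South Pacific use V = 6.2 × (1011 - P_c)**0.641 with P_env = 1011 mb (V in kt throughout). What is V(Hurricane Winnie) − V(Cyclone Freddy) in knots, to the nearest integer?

61 kt

Hurricane Winnie: ΔP = 110; V ≈ 6.03 × 110^0.647 ≈ 126.21 kt.
Cyclone Freddy: ΔP = 39; V ≈ 6.2 × 39^0.641 ≈ 64.90 kt.
Difference ≈ 126.21 − 64.90 = 61.31 → 61 kt.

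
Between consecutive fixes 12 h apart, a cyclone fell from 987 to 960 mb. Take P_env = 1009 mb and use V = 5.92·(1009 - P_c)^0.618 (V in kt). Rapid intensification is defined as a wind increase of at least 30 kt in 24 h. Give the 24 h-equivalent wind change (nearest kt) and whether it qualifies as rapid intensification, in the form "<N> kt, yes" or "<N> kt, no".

V₁: ΔP = 22, V ≈ 5.92 × 22^0.618 ≈ 39.99 kt.
V₂: ΔP = 49, V ≈ 5.92 × 49^0.618 ≈ 65.59 kt.
ΔV over 12 h = 25.60 kt → 24 h equivalent = 25.60 × 24/12 ≈ 51.20 kt.
51 kt ≥ 30 kt ⇒ rapid intensification.

51 kt, yes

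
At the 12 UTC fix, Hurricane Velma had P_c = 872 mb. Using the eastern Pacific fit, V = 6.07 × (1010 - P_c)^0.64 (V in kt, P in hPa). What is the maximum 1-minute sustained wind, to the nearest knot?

142 kt

ΔP = 1010 − 872 = 138 mb.
138^0.64 ≈ 23.417.
V ≈ 6.07 × 23.417 ≈ 142.1 kt.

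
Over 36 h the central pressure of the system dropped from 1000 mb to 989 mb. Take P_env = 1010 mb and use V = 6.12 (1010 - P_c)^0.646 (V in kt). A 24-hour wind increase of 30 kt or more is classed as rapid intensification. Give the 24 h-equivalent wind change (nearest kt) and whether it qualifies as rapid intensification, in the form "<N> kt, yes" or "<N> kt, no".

V₁: ΔP = 10, V ≈ 6.12 × 10^0.646 ≈ 27.09 kt.
V₂: ΔP = 21, V ≈ 6.12 × 21^0.646 ≈ 43.74 kt.
ΔV over 36 h = 16.65 kt → 24 h equivalent = 16.65 × 24/36 ≈ 11.10 kt.
11 kt < 30 kt ⇒ not rapid intensification.

11 kt, no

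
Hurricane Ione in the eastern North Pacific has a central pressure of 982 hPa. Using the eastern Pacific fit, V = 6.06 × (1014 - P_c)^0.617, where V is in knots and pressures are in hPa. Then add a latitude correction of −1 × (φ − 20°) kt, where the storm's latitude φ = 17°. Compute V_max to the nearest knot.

ΔP = 1014 − 982 = 32 hPa.
32^0.617 ≈ 8.486.
V ≈ 6.06 × 8.486 ≈ 51.4 kt.
Latitude correction: −1 × (17 − 20) = 3 kt.
Corrected V ≈ 54.4 kt → 54 kt.

54 kt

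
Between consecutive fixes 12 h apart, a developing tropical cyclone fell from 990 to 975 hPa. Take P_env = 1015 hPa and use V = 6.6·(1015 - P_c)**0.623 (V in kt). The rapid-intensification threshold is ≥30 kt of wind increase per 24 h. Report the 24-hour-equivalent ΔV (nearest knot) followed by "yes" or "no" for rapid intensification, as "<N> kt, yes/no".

V₁: ΔP = 25, V ≈ 6.6 × 25^0.623 ≈ 49.03 kt.
V₂: ΔP = 40, V ≈ 6.6 × 40^0.623 ≈ 65.71 kt.
ΔV over 12 h = 16.68 kt → 24 h equivalent = 16.68 × 24/12 ≈ 33.36 kt.
33 kt ≥ 30 kt ⇒ rapid intensification.

33 kt, yes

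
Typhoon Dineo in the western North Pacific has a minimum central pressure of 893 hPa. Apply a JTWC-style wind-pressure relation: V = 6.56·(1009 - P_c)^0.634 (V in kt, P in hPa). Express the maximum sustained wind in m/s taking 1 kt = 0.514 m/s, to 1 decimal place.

68.7 m/s

ΔP = 1009 − 893 = 116 hPa.
V ≈ 6.56 × 116^0.634 = 6.56 × 20.364 ≈ 133.589 kt.
133.589 × 0.514 ≈ 68.66 m/s → 68.7 m/s.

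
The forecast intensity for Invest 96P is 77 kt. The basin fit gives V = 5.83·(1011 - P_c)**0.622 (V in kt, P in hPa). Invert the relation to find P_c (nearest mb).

948 mb

ΔP = (V / 5.83)^(1/0.622) = (77/5.83)^1.608.
77/5.83 = 13.208; 13.208^1.608 ≈ 63.38 mb.
P_c = 1011 − 63.38 = 947.62 ≈ 948 mb.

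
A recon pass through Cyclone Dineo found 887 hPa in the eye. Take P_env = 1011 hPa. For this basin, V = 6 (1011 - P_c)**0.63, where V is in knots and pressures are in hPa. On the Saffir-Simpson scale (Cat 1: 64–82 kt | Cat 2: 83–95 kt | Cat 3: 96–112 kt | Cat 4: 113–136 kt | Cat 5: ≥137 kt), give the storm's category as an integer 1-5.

ΔP = 1011 − 887 = 124 hPa.
V ≈ 6 × 124^0.63 = 6 × 20.84 ≈ 125 kt.
125 kt falls in the Category 4 band.

4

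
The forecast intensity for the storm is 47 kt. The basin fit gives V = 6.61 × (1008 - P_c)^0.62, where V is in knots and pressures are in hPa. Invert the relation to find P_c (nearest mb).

984 mb

ΔP = (V / 6.61)^(1/0.62) = (47/6.61)^1.613.
47/6.61 = 7.110; 7.110^1.613 ≈ 23.66 mb.
P_c = 1008 − 23.66 = 984.34 ≈ 984 mb.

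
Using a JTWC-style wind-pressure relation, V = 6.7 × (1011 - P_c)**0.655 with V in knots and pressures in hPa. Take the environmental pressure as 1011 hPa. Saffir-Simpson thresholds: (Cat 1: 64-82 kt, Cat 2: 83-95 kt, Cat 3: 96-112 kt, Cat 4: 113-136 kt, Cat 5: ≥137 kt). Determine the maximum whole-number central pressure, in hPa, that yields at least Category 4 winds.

936 hPa

Category 4 begins at V = 113 kt.
Required ΔP = (113/6.7)^(1/0.655) = 16.866^1.527 ≈ 74.69 hPa.
P_c ≤ 1011 − 74.69 = 936.31, so the highest integer P_c is 936 hPa.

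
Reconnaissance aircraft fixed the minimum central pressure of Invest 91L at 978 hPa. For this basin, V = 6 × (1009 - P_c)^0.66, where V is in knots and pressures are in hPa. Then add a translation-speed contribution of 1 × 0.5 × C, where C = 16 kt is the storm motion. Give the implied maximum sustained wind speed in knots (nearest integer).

ΔP = 1009 − 978 = 31 hPa.
31^0.66 ≈ 9.645.
V ≈ 6 × 9.645 ≈ 57.9 kt.
Translation term: 1 × 0.5 × 16 = 8 kt.
Corrected V ≈ 65.9 kt → 66 kt.

66 kt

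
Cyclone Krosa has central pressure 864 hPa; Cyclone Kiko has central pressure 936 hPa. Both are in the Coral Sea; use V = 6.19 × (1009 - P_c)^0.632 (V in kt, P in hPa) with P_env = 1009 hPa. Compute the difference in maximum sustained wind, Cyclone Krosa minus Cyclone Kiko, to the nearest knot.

51 kt

Cyclone Krosa: ΔP = 145; V ≈ 6.19 × 145^0.632 ≈ 143.77 kt.
Cyclone Kiko: ΔP = 73; V ≈ 6.19 × 73^0.632 ≈ 93.18 kt.
Difference ≈ 143.77 − 93.18 = 50.59 → 51 kt.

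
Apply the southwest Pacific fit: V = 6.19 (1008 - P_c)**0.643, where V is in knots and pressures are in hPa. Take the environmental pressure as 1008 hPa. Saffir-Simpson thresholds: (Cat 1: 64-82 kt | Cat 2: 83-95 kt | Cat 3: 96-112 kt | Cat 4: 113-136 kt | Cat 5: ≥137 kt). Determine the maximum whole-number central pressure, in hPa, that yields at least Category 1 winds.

970 hPa

Category 1 begins at V = 64 kt.
Required ΔP = (64/6.19)^(1/0.643) = 10.339^1.555 ≈ 37.82 hPa.
P_c ≤ 1008 − 37.82 = 970.18, so the highest integer P_c is 970 hPa.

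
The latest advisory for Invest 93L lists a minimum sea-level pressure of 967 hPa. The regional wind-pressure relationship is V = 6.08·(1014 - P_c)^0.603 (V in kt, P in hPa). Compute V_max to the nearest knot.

ΔP = 1014 − 967 = 47 hPa.
47^0.603 ≈ 10.192.
V ≈ 6.08 × 10.192 ≈ 62.0 kt.

62 kt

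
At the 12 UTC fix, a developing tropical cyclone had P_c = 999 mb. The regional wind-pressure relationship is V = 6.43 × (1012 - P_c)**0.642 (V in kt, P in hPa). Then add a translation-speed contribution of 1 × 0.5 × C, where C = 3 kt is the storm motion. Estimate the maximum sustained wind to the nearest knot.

35 kt

ΔP = 1012 − 999 = 13 mb.
13^0.642 ≈ 5.190.
V ≈ 6.43 × 5.190 ≈ 33.4 kt.
Translation term: 1 × 0.5 × 3 = 1.5 kt.
Corrected V ≈ 34.9 kt → 35 kt.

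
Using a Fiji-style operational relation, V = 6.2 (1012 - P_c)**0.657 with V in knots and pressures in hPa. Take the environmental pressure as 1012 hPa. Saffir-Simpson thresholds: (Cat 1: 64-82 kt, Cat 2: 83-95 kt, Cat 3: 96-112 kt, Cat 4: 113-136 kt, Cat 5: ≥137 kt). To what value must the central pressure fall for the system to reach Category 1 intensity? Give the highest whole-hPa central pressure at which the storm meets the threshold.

Category 1 begins at V = 64 kt.
Required ΔP = (64/6.2)^(1/0.657) = 10.323^1.522 ≈ 34.92 hPa.
P_c ≤ 1012 − 34.92 = 977.08, so the highest integer P_c is 977 hPa.

977 hPa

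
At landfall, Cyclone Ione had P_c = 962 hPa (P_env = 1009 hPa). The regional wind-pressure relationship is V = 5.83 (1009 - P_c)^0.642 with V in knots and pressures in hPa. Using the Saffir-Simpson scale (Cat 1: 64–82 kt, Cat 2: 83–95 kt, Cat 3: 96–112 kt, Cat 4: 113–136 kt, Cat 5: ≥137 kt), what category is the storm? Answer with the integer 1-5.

1

ΔP = 1009 − 962 = 47 hPa.
V ≈ 5.83 × 47^0.642 = 5.83 × 11.84 ≈ 69 kt.
69 kt falls in the Category 1 band.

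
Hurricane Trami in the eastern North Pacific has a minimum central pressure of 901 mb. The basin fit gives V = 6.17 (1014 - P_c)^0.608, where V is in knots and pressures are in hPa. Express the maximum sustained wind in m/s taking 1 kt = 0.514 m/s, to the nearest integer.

ΔP = 1014 − 901 = 113 mb.
V ≈ 6.17 × 113^0.608 = 6.17 × 17.712 ≈ 109.284 kt.
109.284 × 0.514 ≈ 56.17 m/s → 56 m/s.

56 m/s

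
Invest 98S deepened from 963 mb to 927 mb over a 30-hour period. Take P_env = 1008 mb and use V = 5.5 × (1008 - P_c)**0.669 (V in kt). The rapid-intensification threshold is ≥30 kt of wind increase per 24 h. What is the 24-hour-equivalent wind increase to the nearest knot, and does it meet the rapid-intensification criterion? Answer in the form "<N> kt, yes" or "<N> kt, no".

V₁: ΔP = 45, V ≈ 5.5 × 45^0.669 ≈ 70.20 kt.
V₂: ΔP = 81, V ≈ 5.5 × 81^0.669 ≈ 104.03 kt.
ΔV over 30 h = 33.83 kt → 24 h equivalent = 33.83 × 24/30 ≈ 27.06 kt.
27 kt < 30 kt ⇒ not rapid intensification.

27 kt, no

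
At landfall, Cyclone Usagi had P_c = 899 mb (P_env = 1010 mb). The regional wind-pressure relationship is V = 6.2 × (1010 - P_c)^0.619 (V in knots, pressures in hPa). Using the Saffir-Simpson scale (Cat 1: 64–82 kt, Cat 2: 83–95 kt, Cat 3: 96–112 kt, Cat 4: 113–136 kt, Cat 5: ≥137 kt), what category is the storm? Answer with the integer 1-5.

4

ΔP = 1010 − 899 = 111 mb.
V ≈ 6.2 × 111^0.619 = 6.2 × 18.45 ≈ 114 kt.
114 kt falls in the Category 4 band.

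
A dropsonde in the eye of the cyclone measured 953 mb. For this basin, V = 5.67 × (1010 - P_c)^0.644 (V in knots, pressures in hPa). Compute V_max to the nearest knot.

ΔP = 1010 − 953 = 57 mb.
57^0.644 ≈ 13.514.
V ≈ 5.67 × 13.514 ≈ 76.6 kt.

77 kt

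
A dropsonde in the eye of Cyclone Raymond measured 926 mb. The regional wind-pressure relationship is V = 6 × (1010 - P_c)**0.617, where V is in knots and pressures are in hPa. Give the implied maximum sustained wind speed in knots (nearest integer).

ΔP = 1010 − 926 = 84 mb.
84^0.617 ≈ 15.391.
V ≈ 6 × 15.391 ≈ 92.3 kt.

92 kt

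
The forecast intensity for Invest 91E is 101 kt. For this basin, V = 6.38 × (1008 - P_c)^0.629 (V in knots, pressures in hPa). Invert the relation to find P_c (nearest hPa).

ΔP = (V / 6.38)^(1/0.629) = (101/6.38)^1.590.
101/6.38 = 15.831; 15.831^1.590 ≈ 80.72 hPa.
P_c = 1008 − 80.72 = 927.28 ≈ 927 hPa.

927 hPa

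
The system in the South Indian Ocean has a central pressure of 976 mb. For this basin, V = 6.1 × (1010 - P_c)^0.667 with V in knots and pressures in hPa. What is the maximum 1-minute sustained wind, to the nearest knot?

ΔP = 1010 − 976 = 34 mb.
34^0.667 ≈ 10.507.
V ≈ 6.1 × 10.507 ≈ 64.1 kt.

64 kt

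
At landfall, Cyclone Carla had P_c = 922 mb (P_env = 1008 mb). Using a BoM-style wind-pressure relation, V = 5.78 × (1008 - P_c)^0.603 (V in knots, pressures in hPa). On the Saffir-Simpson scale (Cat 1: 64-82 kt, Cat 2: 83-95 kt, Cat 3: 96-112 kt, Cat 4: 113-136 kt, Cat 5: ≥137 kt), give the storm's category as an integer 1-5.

2

ΔP = 1008 − 922 = 86 mb.
V ≈ 5.78 × 86^0.603 = 5.78 × 14.67 ≈ 85 kt.
85 kt falls in the Category 2 band.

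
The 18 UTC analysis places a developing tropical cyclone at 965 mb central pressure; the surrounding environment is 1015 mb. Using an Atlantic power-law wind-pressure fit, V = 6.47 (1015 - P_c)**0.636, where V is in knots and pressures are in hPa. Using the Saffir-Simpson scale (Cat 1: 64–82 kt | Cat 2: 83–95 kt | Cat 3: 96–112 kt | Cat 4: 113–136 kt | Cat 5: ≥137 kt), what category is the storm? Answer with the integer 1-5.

ΔP = 1015 − 965 = 50 mb.
V ≈ 6.47 × 50^0.636 = 6.47 × 12.04 ≈ 78 kt.
78 kt falls in the Category 1 band.

1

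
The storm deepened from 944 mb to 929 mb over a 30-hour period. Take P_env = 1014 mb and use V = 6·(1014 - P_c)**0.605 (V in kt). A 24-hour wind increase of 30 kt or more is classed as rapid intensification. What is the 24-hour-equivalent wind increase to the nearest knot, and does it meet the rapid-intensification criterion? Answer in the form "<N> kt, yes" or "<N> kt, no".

V₁: ΔP = 70, V ≈ 6 × 70^0.605 ≈ 78.42 kt.
V₂: ΔP = 85, V ≈ 6 × 85^0.605 ≈ 88.20 kt.
ΔV over 30 h = 9.78 kt → 24 h equivalent = 9.78 × 24/30 ≈ 7.82 kt.
8 kt < 30 kt ⇒ not rapid intensification.

8 kt, no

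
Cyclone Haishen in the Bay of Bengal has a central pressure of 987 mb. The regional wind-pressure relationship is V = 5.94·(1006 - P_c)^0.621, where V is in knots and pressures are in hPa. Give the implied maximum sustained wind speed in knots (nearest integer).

37 kt

ΔP = 1006 − 987 = 19 mb.
19^0.621 ≈ 6.225.
V ≈ 5.94 × 6.225 ≈ 37.0 kt.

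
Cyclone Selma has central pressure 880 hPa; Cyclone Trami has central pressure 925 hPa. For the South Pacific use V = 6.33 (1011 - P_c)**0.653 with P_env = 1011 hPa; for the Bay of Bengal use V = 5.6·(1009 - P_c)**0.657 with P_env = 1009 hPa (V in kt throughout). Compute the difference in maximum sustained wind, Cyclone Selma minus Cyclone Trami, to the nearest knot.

50 kt

Cyclone Selma: ΔP = 131; V ≈ 6.33 × 131^0.653 ≈ 152.75 kt.
Cyclone Trami: ΔP = 84; V ≈ 5.6 × 84^0.657 ≈ 102.91 kt.
Difference ≈ 152.75 − 102.91 = 49.84 → 50 kt.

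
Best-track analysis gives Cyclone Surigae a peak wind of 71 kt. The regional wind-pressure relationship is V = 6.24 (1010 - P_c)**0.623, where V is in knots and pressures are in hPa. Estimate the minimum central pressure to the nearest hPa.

ΔP = (V / 6.24)^(1/0.623) = (71/6.24)^1.605.
71/6.24 = 11.378; 11.378^1.605 ≈ 49.56 hPa.
P_c = 1010 − 49.56 = 960.44 ≈ 960 hPa.

960 hPa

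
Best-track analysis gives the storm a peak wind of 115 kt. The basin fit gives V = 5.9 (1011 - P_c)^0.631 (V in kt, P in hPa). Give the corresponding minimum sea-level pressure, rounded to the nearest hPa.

ΔP = (V / 5.9)^(1/0.631) = (115/5.9)^1.585.
115/5.9 = 19.492; 19.492^1.585 ≈ 110.70 hPa.
P_c = 1011 − 110.70 = 900.30 ≈ 900 hPa.

900 hPa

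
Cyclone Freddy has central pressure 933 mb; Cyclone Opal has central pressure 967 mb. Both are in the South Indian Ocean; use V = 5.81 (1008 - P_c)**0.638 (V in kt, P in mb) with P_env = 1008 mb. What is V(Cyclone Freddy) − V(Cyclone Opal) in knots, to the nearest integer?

Cyclone Freddy: ΔP = 75; V ≈ 5.81 × 75^0.638 ≈ 91.30 kt.
Cyclone Opal: ΔP = 41; V ≈ 5.81 × 41^0.638 ≈ 62.11 kt.
Difference ≈ 91.30 − 62.11 = 29.19 → 29 kt.

29 kt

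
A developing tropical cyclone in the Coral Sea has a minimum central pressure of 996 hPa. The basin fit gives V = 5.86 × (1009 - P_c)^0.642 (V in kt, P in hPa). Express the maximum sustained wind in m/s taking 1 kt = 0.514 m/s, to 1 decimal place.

ΔP = 1009 − 996 = 13 hPa.
V ≈ 5.86 × 13^0.642 = 5.86 × 5.190 ≈ 30.412 kt.
30.412 × 0.514 ≈ 15.63 m/s → 15.6 m/s.

15.6 m/s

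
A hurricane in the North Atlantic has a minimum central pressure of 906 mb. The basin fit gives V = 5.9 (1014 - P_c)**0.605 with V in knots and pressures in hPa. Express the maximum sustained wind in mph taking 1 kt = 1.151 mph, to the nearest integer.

115 mph

ΔP = 1014 − 906 = 108 mb.
V ≈ 5.9 × 108^0.605 = 5.9 × 16.991 ≈ 100.247 kt.
100.247 × 1.151 ≈ 115.38 mph → 115 mph.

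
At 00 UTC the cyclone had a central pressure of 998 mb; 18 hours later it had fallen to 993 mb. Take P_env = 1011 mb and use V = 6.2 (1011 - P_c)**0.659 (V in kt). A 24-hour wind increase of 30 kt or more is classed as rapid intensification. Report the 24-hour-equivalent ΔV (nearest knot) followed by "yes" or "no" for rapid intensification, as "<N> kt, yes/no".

11 kt, no

V₁: ΔP = 13, V ≈ 6.2 × 13^0.659 ≈ 33.61 kt.
V₂: ΔP = 18, V ≈ 6.2 × 18^0.659 ≈ 41.65 kt.
ΔV over 18 h = 8.04 kt → 24 h equivalent = 8.04 × 24/18 ≈ 10.72 kt.
11 kt < 30 kt ⇒ not rapid intensification.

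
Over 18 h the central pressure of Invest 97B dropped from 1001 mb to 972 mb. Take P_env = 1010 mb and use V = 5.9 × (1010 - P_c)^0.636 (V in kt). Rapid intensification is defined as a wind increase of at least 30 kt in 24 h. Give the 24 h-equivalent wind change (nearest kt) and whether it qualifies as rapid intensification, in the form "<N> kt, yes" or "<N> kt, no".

48 kt, yes

V₁: ΔP = 9, V ≈ 5.9 × 9^0.636 ≈ 23.86 kt.
V₂: ΔP = 38, V ≈ 5.9 × 38^0.636 ≈ 59.65 kt.
ΔV over 18 h = 35.79 kt → 24 h equivalent = 35.79 × 24/18 ≈ 47.72 kt.
48 kt ≥ 30 kt ⇒ rapid intensification.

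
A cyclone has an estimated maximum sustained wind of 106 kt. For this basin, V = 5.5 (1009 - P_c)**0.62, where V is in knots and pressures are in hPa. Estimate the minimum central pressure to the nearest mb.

891 mb

ΔP = (V / 5.5)^(1/0.62) = (106/5.5)^1.613.
106/5.5 = 19.273; 19.273^1.613 ≈ 118.17 mb.
P_c = 1009 − 118.17 = 890.83 ≈ 891 mb.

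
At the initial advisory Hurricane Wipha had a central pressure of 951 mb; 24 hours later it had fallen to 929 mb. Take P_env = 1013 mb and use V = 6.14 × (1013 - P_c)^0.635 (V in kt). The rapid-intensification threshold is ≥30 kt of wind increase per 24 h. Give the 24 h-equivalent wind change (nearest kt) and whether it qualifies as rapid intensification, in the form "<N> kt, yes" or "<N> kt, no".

18 kt, no

V₁: ΔP = 62, V ≈ 6.14 × 62^0.635 ≈ 84.40 kt.
V₂: ΔP = 84, V ≈ 6.14 × 84^0.635 ≈ 102.35 kt.
ΔV over 24 h = 17.95 kt → 24 h equivalent = 17.95 × 24/24 ≈ 17.95 kt.
18 kt < 30 kt ⇒ not rapid intensification.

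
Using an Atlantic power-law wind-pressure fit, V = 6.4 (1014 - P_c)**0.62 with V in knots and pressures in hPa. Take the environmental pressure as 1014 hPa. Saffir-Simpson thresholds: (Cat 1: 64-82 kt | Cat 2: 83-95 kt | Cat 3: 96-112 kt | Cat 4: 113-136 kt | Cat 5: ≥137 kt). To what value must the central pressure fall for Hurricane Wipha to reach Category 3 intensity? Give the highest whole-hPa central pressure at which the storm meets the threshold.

935 hPa

Category 3 begins at V = 96 kt.
Required ΔP = (96/6.4)^(1/0.62) = 15.000^1.613 ≈ 78.87 hPa.
P_c ≤ 1014 − 78.87 = 935.13, so the highest integer P_c is 935 hPa.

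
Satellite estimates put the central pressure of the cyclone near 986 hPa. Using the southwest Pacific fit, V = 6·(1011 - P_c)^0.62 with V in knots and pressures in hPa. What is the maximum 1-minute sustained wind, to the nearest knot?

44 kt

ΔP = 1011 − 986 = 25 hPa.
25^0.62 ≈ 7.357.
V ≈ 6 × 7.357 ≈ 44.1 kt.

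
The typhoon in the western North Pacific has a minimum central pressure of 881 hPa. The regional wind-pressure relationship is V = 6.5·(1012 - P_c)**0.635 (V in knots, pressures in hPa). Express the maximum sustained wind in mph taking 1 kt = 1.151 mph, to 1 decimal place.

165.4 mph

ΔP = 1012 − 881 = 131 hPa.
V ≈ 6.5 × 131^0.635 = 6.5 × 22.104 ≈ 143.675 kt.
143.675 × 1.151 ≈ 165.37 mph → 165.4 mph.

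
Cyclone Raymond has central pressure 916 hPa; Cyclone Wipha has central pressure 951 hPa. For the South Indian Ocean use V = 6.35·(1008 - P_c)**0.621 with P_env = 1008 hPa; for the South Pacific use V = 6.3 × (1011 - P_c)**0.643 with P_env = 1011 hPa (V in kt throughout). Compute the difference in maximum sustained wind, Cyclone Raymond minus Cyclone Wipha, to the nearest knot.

18 kt

Cyclone Raymond: ΔP = 92; V ≈ 6.35 × 92^0.621 ≈ 105.27 kt.
Cyclone Wipha: ΔP = 60; V ≈ 6.3 × 60^0.643 ≈ 87.64 kt.
Difference ≈ 105.27 − 87.64 = 17.63 → 18 kt.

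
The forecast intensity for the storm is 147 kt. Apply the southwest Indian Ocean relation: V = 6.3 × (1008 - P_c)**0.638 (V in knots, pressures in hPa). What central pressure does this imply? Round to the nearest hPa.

869 hPa

ΔP = (V / 6.3)^(1/0.638) = (147/6.3)^1.567.
147/6.3 = 23.333; 23.333^1.567 ≈ 139.37 hPa.
P_c = 1008 − 139.37 = 868.63 ≈ 869 hPa.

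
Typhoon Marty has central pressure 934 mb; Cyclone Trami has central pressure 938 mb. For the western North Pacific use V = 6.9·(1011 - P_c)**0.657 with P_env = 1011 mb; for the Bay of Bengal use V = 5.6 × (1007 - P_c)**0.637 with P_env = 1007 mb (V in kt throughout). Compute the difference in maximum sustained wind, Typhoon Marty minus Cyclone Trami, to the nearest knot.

37 kt

Typhoon Marty: ΔP = 77; V ≈ 6.9 × 77^0.657 ≈ 119.75 kt.
Cyclone Trami: ΔP = 69; V ≈ 5.6 × 69^0.637 ≈ 83.09 kt.
Difference ≈ 119.75 − 83.09 = 36.66 → 37 kt.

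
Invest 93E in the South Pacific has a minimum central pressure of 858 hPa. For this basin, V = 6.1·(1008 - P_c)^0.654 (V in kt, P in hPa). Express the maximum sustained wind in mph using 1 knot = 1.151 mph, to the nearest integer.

ΔP = 1008 − 858 = 150 hPa.
V ≈ 6.1 × 150^0.654 = 6.1 × 26.495 ≈ 161.619 kt.
161.619 × 1.151 ≈ 186.02 mph → 186 mph.

186 mph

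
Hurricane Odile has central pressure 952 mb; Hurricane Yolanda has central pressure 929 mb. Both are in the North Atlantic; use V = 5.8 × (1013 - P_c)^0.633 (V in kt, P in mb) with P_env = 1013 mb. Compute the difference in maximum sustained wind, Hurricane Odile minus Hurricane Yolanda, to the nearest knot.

-18 kt

Hurricane Odile: ΔP = 61; V ≈ 5.8 × 61^0.633 ≈ 78.26 kt.
Hurricane Yolanda: ΔP = 84; V ≈ 5.8 × 84^0.633 ≈ 95.83 kt.
Difference ≈ 78.26 − 95.83 = -17.57 → -18 kt.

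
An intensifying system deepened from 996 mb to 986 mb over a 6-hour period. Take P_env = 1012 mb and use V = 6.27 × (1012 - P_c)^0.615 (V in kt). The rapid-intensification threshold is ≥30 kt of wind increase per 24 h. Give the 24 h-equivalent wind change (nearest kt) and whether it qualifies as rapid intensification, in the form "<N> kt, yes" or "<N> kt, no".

V₁: ΔP = 16, V ≈ 6.27 × 16^0.615 ≈ 34.50 kt.
V₂: ΔP = 26, V ≈ 6.27 × 26^0.615 ≈ 46.50 kt.
ΔV over 6 h = 12.00 kt → 24 h equivalent = 12.00 × 24/6 ≈ 48.00 kt.
48 kt ≥ 30 kt ⇒ rapid intensification.

48 kt, yes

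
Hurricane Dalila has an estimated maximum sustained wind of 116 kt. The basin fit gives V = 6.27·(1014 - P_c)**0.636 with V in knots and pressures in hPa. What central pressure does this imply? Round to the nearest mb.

916 mb

ΔP = (V / 6.27)^(1/0.636) = (116/6.27)^1.572.
116/6.27 = 18.501; 18.501^1.572 ≈ 98.27 mb.
P_c = 1014 − 98.27 = 915.73 ≈ 916 mb.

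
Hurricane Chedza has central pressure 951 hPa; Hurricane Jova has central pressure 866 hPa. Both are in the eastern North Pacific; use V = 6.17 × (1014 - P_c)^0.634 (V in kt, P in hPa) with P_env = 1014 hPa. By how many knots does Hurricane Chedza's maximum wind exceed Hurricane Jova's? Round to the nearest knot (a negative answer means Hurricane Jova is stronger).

Hurricane Chedza: ΔP = 63; V ≈ 6.17 × 63^0.634 ≈ 85.32 kt.
Hurricane Jova: ΔP = 148; V ≈ 6.17 × 148^0.634 ≈ 146.63 kt.
Difference ≈ 85.32 − 146.63 = -61.31 → -61 kt.

-61 kt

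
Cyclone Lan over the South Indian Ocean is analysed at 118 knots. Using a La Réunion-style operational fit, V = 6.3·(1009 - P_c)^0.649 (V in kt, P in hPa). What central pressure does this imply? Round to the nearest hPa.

ΔP = (V / 6.3)^(1/0.649) = (118/6.3)^1.541.
118/6.3 = 18.730; 18.730^1.541 ≈ 91.36 hPa.
P_c = 1009 − 91.36 = 917.64 ≈ 918 hPa.

918 hPa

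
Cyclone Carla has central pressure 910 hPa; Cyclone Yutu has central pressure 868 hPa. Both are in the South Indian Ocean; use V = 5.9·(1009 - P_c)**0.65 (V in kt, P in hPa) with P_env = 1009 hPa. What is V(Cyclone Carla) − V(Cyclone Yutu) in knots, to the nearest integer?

-30 kt

Cyclone Carla: ΔP = 99; V ≈ 5.9 × 99^0.65 ≈ 116.95 kt.
Cyclone Yutu: ΔP = 141; V ≈ 5.9 × 141^0.65 ≈ 147.18 kt.
Difference ≈ 116.95 − 147.18 = -30.23 → -30 kt.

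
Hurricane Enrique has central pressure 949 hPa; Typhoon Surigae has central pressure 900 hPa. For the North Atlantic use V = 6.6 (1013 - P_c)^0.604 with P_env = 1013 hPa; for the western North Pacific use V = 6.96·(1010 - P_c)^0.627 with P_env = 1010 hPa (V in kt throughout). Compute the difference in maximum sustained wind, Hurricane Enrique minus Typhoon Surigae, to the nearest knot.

Hurricane Enrique: ΔP = 64; V ≈ 6.6 × 64^0.604 ≈ 81.37 kt.
Typhoon Surigae: ΔP = 110; V ≈ 6.96 × 110^0.627 ≈ 132.61 kt.
Difference ≈ 81.37 − 132.61 = -51.24 → -51 kt.

-51 kt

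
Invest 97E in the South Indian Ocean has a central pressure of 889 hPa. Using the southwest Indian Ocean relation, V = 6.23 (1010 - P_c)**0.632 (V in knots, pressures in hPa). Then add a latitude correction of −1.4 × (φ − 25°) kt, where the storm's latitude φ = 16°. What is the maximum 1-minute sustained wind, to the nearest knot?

142 kt

ΔP = 1010 − 889 = 121 hPa.
121^0.632 ≈ 20.717.
V ≈ 6.23 × 20.717 ≈ 129.1 kt.
Latitude correction: −1.4 × (16 − 25) = 12.6 kt.
Corrected V ≈ 141.7 kt → 142 kt.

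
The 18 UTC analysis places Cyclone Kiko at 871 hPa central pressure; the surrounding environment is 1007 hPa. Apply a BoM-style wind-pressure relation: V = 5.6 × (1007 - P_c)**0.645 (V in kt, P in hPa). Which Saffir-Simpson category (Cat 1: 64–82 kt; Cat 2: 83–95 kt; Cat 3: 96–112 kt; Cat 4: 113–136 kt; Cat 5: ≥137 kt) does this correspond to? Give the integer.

ΔP = 1007 − 871 = 136 hPa.
V ≈ 5.6 × 136^0.645 = 5.6 × 23.78 ≈ 133 kt.
133 kt falls in the Category 4 band.

4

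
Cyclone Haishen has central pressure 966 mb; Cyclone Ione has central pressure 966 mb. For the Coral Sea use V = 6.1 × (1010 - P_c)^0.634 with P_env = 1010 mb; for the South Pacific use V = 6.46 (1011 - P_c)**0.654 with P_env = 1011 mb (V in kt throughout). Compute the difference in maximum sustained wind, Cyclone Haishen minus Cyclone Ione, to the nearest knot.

Cyclone Haishen: ΔP = 44; V ≈ 6.1 × 44^0.634 ≈ 67.19 kt.
Cyclone Ione: ΔP = 45; V ≈ 6.46 × 45^0.654 ≈ 77.88 kt.
Difference ≈ 67.19 − 77.88 = -10.69 → -11 kt.

-11 kt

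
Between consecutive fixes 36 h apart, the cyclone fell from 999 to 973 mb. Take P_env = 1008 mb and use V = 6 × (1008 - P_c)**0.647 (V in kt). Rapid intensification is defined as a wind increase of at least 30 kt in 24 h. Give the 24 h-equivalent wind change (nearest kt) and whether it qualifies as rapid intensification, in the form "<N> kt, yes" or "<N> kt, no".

V₁: ΔP = 9, V ≈ 6 × 9^0.647 ≈ 24.86 kt.
V₂: ΔP = 35, V ≈ 6 × 35^0.647 ≈ 59.86 kt.
ΔV over 36 h = 35.00 kt → 24 h equivalent = 35.00 × 24/36 ≈ 23.33 kt.
23 kt < 30 kt ⇒ not rapid intensification.

23 kt, no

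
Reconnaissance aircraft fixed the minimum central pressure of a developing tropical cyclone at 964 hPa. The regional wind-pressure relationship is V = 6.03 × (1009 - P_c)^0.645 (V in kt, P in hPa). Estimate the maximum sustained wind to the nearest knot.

ΔP = 1009 − 964 = 45 hPa.
45^0.645 ≈ 11.650.
V ≈ 6.03 × 11.650 ≈ 70.2 kt.

70 kt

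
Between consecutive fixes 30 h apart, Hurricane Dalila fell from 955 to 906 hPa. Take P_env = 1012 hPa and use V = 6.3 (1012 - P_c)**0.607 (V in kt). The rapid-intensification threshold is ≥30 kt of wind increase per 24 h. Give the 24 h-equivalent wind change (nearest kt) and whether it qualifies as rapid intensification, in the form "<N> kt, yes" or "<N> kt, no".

27 kt, no

V₁: ΔP = 57, V ≈ 6.3 × 57^0.607 ≈ 73.31 kt.
V₂: ΔP = 106, V ≈ 6.3 × 106^0.607 ≈ 106.83 kt.
ΔV over 30 h = 33.52 kt → 24 h equivalent = 33.52 × 24/30 ≈ 26.82 kt.
27 kt < 30 kt ⇒ not rapid intensification.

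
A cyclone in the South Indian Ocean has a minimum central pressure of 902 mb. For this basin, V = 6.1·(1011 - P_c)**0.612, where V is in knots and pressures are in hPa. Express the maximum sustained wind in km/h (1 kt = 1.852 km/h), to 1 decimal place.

ΔP = 1011 − 902 = 109 mb.
V ≈ 6.1 × 109^0.612 = 6.1 × 17.657 ≈ 107.705 kt.
107.705 × 1.852 ≈ 199.47 km/h → 199.5 km/h.

199.5 km/h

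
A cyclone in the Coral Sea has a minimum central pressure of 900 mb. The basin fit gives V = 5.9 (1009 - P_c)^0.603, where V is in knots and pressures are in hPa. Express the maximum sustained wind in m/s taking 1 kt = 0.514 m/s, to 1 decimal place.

ΔP = 1009 − 900 = 109 mb.
V ≈ 5.9 × 109^0.603 = 5.9 × 16.927 ≈ 99.867 kt.
99.867 × 0.514 ≈ 51.33 m/s → 51.3 m/s.

51.3 m/s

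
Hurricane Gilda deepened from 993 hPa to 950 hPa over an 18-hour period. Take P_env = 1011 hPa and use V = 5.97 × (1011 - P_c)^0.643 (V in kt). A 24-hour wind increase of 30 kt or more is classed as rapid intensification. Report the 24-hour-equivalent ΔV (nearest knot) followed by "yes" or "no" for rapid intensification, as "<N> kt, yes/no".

61 kt, yes

V₁: ΔP = 18, V ≈ 5.97 × 18^0.643 ≈ 38.29 kt.
V₂: ΔP = 61, V ≈ 5.97 × 61^0.643 ≈ 83.93 kt.
ΔV over 18 h = 45.64 kt → 24 h equivalent = 45.64 × 24/18 ≈ 60.85 kt.
61 kt ≥ 30 kt ⇒ rapid intensification.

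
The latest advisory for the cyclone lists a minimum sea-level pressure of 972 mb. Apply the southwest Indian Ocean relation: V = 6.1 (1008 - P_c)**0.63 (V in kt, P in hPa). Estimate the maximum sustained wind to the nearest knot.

58 kt

ΔP = 1008 − 972 = 36 mb.
36^0.63 ≈ 9.560.
V ≈ 6.1 × 9.560 ≈ 58.3 kt.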